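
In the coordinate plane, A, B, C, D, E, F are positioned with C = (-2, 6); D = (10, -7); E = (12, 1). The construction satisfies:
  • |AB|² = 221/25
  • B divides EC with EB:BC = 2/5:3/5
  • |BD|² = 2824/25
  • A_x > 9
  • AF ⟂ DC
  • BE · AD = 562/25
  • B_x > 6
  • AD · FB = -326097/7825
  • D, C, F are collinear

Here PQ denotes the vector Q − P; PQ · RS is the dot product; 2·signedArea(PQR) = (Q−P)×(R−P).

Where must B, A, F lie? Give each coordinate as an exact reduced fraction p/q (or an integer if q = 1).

1. B_x = 32/5  [B divides EC with EB:BC = 2/5:3/5]
2. B_y = 3  [B divides EC with EB:BC = 2/5:3/5]
   → B = (32/5, 3)
3. A_x = 46/5  [line -28/5·x + 2·y + 1188/25 = 0 ∩ |AB|² = 221/25]
4. A_y = 2  [line -28/5·x + 2·y + 1188/25 = 0 ∩ |AB|² = 221/25]
   → A = (46/5, 2)
5. F_x = 8054/1565  [AD · FB = -326097/7825 ∩ D, C, F are collinear]
6. F_y = -2726/1565  [AD · FB = -326097/7825 ∩ D, C, F are collinear]
   → F = (8054/1565, -2726/1565)

A = (46/5, 2)
B = (32/5, 3)
F = (8054/1565, -2726/1565)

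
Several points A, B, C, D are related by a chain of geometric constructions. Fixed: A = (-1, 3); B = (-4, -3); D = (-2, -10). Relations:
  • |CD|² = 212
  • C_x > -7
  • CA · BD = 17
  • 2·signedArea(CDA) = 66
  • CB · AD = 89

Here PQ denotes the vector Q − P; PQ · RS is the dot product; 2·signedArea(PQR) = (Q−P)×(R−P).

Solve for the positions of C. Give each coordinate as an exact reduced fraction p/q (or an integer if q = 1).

C = (-6, 4)

1. C_x = -6  [2·signedArea(CDA) = 66 ∩ CB · AD = 89]
2. C_y = 4  [2·signedArea(CDA) = 66 ∩ CB · AD = 89]
   → C = (-6, 4)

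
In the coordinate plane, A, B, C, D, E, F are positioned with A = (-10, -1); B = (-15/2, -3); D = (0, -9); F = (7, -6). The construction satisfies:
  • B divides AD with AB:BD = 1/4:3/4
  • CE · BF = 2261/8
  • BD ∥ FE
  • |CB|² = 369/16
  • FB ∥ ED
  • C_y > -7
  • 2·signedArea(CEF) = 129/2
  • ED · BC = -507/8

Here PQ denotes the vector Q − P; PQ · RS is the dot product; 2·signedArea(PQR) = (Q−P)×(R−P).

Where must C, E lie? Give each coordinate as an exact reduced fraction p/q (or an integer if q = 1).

C = (-15/4, -6)
E = (29/2, -12)

1. E_x = 29/2  [FB ∥ ED ∩ BD ∥ FE]
2. E_y = -12  [FB ∥ ED ∩ BD ∥ FE]
   → E = (29/2, -12)
3. C_x = -15/4  [2·signedArea(CEF) = 129/2 ∩ CE · BF = 2261/8]
4. C_y = -6  [2·signedArea(CEF) = 129/2 ∩ CE · BF = 2261/8]
   → C = (-15/4, -6)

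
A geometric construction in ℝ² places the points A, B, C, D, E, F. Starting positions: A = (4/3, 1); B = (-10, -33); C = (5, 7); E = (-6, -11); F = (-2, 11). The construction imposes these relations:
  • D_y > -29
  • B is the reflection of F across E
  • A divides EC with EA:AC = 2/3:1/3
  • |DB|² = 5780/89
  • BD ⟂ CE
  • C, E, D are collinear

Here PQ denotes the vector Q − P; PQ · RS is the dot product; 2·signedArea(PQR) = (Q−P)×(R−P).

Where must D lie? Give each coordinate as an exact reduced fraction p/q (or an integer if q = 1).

1. D_x = -1502/89  [C, E, D are collinear ∩ BD ⟂ CE]
2. D_y = -2563/89  [C, E, D are collinear ∩ BD ⟂ CE]
   → D = (-1502/89, -2563/89)

D = (-1502/89, -2563/89)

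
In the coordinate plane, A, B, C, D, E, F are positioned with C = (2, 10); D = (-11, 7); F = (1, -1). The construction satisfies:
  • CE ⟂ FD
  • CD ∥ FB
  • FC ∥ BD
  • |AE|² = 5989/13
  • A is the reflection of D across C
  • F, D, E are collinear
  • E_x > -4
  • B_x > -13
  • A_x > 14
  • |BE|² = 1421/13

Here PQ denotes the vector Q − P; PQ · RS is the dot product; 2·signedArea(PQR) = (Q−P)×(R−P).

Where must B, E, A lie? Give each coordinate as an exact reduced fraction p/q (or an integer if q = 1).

1. B_x = -12  [FC ∥ BD ∩ CD ∥ FB]
2. B_y = -4  [FC ∥ BD ∩ CD ∥ FB]
   → B = (-12, -4)
3. E_x = -44/13  [F, D, E are collinear ∩ CE ⟂ FD]
4. E_y = 25/13  [F, D, E are collinear ∩ CE ⟂ FD]
   → E = (-44/13, 25/13)
5. A_x = 15  [A is the reflection of D across C]
6. A_y = 13  [A is the reflection of D across C]
   → A = (15, 13)

A = (15, 13)
B = (-12, -4)
E = (-44/13, 25/13)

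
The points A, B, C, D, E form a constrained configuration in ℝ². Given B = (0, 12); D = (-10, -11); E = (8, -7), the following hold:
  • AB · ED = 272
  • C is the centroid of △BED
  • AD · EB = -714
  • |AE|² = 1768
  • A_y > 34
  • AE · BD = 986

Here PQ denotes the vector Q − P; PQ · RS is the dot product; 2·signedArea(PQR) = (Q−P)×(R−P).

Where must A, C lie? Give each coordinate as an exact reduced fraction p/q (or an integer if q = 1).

1. A_x = 10  [AB · ED = 272 ∩ AD · EB = -714]
2. A_y = 35  [AB · ED = 272 ∩ AD · EB = -714]
   → A = (10, 35)
3. C_x = -2/3  [C is the centroid of △BED]
4. C_y = -2  [C is the centroid of △BED]
   → C = (-2/3, -2)

A = (10, 35)
C = (-2/3, -2)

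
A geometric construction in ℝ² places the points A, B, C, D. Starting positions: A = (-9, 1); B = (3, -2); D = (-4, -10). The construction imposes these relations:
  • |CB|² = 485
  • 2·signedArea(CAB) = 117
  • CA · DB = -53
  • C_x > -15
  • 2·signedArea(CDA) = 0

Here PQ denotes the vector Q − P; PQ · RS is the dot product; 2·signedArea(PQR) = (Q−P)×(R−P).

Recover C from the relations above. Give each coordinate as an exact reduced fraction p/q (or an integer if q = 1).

1. C_x = -14  [2·signedArea(CDA) = 0 ∩ CA · DB = -53]
2. C_y = 12  [2·signedArea(CDA) = 0 ∩ CA · DB = -53]
   → C = (-14, 12)

C = (-14, 12)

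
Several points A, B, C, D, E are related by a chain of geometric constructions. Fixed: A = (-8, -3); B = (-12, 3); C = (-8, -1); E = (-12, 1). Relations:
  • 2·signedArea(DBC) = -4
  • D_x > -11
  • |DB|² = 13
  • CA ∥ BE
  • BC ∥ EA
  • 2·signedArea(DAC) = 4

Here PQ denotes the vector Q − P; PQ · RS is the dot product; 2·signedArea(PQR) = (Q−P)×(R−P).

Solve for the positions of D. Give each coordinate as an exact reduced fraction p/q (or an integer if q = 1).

D = (-10, 0)

1. D_x = -10  [2·signedArea(DBC) = -4 ∩ 2·signedArea(DAC) = 4]
2. D_y = 0  [2·signedArea(DBC) = -4 ∩ 2·signedArea(DAC) = 4]
   → D = (-10, 0)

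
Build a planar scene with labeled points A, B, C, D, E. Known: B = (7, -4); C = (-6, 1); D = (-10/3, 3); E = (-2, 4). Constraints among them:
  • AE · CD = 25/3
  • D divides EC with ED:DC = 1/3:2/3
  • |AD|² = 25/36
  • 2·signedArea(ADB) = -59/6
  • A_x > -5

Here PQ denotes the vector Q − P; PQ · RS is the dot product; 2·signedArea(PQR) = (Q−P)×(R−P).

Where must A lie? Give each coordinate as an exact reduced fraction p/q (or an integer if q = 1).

1. A_x = -4  [AE · CD = 25/3 ∩ 2·signedArea(ADB) = -59/6]
2. A_y = 5/2  [AE · CD = 25/3 ∩ 2·signedArea(ADB) = -59/6]
   → A = (-4, 5/2)

A = (-4, 5/2)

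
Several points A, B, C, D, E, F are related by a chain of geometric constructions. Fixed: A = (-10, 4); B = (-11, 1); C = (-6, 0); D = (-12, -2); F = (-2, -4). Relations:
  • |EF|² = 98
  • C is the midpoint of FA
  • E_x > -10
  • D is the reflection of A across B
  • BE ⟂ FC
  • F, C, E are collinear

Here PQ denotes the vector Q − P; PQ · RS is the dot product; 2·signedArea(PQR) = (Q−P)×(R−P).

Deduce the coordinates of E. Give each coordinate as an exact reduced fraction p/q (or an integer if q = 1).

E = (-9, 3)

1. E_x = -9  [F, C, E are collinear ∩ BE ⟂ FC]
2. E_y = 3  [F, C, E are collinear ∩ BE ⟂ FC]
   → E = (-9, 3)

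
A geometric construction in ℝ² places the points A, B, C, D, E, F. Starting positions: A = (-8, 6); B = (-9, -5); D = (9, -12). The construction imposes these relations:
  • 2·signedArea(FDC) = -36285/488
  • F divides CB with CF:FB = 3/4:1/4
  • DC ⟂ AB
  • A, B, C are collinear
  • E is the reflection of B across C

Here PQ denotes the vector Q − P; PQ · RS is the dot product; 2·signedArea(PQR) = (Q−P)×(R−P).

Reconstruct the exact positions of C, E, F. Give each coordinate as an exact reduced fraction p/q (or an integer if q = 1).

1. C_x = -1157/122  [A, B, C are collinear ∩ DC ⟂ AB]
2. C_y = -1259/122  [A, B, C are collinear ∩ DC ⟂ AB]
   → C = (-1157/122, -1259/122)
3. E_x = -608/61  [E is the reflection of B across C]
4. E_y = -954/61  [E is the reflection of B across C]
   → E = (-608/61, -954/61)
5. F_x = -4451/488  [F divides CB with CF:FB = 3/4:1/4]
6. F_y = -3089/488  [F divides CB with CF:FB = 3/4:1/4]
   → F = (-4451/488, -3089/488)

C = (-1157/122, -1259/122)
E = (-608/61, -954/61)
F = (-4451/488, -3089/488)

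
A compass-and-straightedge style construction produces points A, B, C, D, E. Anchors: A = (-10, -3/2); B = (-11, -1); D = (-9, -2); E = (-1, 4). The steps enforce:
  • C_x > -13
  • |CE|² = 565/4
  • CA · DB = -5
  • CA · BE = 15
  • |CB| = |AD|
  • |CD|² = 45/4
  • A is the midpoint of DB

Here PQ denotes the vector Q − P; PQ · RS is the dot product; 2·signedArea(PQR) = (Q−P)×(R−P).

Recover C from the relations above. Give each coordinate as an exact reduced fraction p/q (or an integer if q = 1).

C = (-12, -1/2)

1. C_x = -12  [CA · DB = -5 ∩ CA · BE = 15]
2. C_y = -1/2  [CA · DB = -5 ∩ CA · BE = 15]
   → C = (-12, -1/2)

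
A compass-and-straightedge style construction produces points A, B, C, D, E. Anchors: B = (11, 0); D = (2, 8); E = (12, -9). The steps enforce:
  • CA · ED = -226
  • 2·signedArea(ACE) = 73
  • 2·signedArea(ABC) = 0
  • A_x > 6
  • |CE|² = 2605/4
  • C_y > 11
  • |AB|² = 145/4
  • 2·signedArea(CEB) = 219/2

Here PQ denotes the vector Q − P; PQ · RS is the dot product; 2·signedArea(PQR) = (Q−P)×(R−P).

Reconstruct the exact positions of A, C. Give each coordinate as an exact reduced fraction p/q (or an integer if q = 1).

1. C_x = -5/2  [line -9·x + -1·y + -21/2 = 0 ∩ |CE|² = 2605/4]
2. C_y = 12  [line -9·x + -1·y + -21/2 = 0 ∩ |CE|² = 2605/4]
   → C = (-5/2, 12)
3. A_x = 13/2  [2·signedArea(ABC) = 0 ∩ CA · ED = -226]
4. A_y = 4  [2·signedArea(ABC) = 0 ∩ CA · ED = -226]
   → A = (13/2, 4)

A = (13/2, 4)
C = (-5/2, 12)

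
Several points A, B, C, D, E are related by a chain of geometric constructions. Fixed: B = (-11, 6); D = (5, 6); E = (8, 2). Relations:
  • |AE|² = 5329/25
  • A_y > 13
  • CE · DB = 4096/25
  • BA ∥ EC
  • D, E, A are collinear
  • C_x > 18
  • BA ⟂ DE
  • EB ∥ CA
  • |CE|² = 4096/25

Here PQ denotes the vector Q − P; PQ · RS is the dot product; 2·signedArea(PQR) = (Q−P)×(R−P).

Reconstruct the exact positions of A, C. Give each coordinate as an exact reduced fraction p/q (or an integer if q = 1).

A = (-19/25, 342/25)
C = (456/25, 242/25)

1. A_x = -19/25  [D, E, A are collinear ∩ BA ⟂ DE]
2. A_y = 342/25  [D, E, A are collinear ∩ BA ⟂ DE]
   → A = (-19/25, 342/25)
3. C_x = 456/25  [EB ∥ CA ∩ BA ∥ EC]
4. C_y = 242/25  [EB ∥ CA ∩ BA ∥ EC]
   → C = (456/25, 242/25)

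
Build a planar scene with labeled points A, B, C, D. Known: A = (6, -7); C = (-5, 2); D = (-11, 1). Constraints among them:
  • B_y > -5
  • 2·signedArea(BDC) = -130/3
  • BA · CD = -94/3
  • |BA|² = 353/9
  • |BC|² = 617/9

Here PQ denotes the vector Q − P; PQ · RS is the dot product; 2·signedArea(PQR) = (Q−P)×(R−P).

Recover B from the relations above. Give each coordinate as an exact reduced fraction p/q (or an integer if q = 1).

1. B_x = 1/3  [2·signedArea(BDC) = -130/3 ∩ BA · CD = -94/3]
2. B_y = -13/3  [2·signedArea(BDC) = -130/3 ∩ BA · CD = -94/3]
   → B = (1/3, -13/3)

B = (1/3, -13/3)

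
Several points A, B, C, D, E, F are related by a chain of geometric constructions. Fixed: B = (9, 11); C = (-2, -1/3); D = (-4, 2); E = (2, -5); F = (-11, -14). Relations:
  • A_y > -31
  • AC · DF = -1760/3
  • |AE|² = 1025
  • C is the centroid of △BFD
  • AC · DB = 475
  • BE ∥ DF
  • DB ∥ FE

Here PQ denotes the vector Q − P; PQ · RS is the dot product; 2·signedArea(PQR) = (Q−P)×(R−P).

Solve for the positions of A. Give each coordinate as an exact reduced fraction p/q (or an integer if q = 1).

A = (-18, -30)

1. A_x = -18  [AC · DB = 475 ∩ AC · DF = -1760/3]
2. A_y = -30  [AC · DB = 475 ∩ AC · DF = -1760/3]
   → A = (-18, -30)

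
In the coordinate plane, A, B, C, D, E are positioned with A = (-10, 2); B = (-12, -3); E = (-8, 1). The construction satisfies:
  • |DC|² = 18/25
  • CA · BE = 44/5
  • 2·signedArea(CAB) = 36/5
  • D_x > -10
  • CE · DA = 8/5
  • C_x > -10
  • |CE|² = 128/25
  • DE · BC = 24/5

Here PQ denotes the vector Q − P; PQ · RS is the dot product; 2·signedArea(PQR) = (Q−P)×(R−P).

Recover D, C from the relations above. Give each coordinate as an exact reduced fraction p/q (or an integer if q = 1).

C = (-48/5, -3/5)
D = (-9, 0)

1. C_x = -48/5  [2·signedArea(CAB) = 36/5 ∩ CA · BE = 44/5]
2. C_y = -3/5  [2·signedArea(CAB) = 36/5 ∩ CA · BE = 44/5]
   → C = (-48/5, -3/5)
3. D_x = -9  [line -12/5·x + -12/5·y + -108/5 = 0 ∩ |DC|² = 18/25]
4. D_y = 0  [line -12/5·x + -12/5·y + -108/5 = 0 ∩ |DC|² = 18/25]
   → D = (-9, 0)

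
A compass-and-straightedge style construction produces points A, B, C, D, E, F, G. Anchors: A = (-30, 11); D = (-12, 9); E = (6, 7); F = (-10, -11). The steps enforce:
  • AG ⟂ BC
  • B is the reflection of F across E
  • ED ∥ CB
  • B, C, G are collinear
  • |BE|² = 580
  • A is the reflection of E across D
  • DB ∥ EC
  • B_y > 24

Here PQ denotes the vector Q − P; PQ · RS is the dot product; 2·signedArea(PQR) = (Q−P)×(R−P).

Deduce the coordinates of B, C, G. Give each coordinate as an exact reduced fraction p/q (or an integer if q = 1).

B = (22, 25)
C = (40, 23)
G = (-1141/41, 1252/41)

1. B_x = 22  [B is the reflection of F across E]
2. B_y = 25  [B is the reflection of F across E]
   → B = (22, 25)
3. C_x = 40  [ED ∥ CB ∩ DB ∥ EC]
4. C_y = 23  [ED ∥ CB ∩ DB ∥ EC]
   → C = (40, 23)
5. G_x = -1141/41  [B, C, G are collinear ∩ AG ⟂ BC]
6. G_y = 1252/41  [B, C, G are collinear ∩ AG ⟂ BC]
   → G = (-1141/41, 1252/41)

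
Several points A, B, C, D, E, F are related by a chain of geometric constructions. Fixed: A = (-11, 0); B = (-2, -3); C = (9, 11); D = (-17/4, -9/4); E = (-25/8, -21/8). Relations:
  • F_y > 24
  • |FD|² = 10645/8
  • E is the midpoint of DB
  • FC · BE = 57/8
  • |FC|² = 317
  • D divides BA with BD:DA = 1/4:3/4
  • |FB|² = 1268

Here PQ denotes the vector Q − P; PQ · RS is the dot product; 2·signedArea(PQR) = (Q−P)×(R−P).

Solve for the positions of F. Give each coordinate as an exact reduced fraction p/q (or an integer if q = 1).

F = (20, 25)

1. F_x = 20  [line 9/8·x + -3/8·y + -105/8 = 0 ∩ |FD|² = 10645/8]
2. F_y = 25  [line 9/8·x + -3/8·y + -105/8 = 0 ∩ |FD|² = 10645/8]
   → F = (20, 25)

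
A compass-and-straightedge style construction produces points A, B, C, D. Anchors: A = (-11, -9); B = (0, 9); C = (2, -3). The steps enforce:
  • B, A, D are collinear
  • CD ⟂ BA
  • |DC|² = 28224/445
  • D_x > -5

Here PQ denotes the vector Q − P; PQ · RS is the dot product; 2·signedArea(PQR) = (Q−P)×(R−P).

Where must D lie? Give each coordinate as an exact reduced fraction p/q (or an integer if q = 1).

1. D_x = -2134/445  [B, A, D are collinear ∩ CD ⟂ BA]
2. D_y = 513/445  [B, A, D are collinear ∩ CD ⟂ BA]
   → D = (-2134/445, 513/445)

D = (-2134/445, 513/445)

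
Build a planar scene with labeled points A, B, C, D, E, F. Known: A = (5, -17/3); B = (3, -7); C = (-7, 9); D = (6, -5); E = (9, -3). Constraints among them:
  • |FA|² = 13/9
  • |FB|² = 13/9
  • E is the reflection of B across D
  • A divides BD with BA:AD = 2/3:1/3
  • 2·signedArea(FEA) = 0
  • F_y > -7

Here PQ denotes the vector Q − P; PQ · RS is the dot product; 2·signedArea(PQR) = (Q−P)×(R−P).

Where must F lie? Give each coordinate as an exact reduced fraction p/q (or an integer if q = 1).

1. F_x = 4  [line 8/3·x + -4·y + -36 = 0 ∩ |FB|² = 13/9]
2. F_y = -19/3  [line 8/3·x + -4·y + -36 = 0 ∩ |FB|² = 13/9]
   → F = (4, -19/3)

F = (4, -19/3)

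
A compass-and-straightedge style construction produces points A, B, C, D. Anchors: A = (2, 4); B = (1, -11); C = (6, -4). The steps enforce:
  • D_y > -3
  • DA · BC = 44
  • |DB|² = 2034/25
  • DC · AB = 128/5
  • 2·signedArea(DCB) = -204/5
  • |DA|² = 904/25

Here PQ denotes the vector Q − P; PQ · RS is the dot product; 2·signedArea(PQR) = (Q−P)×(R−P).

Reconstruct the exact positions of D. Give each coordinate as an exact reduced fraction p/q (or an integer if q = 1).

D = (8/5, -2)

1. D_x = 8/5  [DA · BC = 44 ∩ DC · AB = 128/5]
2. D_y = -2  [DA · BC = 44 ∩ DC · AB = 128/5]
   → D = (8/5, -2)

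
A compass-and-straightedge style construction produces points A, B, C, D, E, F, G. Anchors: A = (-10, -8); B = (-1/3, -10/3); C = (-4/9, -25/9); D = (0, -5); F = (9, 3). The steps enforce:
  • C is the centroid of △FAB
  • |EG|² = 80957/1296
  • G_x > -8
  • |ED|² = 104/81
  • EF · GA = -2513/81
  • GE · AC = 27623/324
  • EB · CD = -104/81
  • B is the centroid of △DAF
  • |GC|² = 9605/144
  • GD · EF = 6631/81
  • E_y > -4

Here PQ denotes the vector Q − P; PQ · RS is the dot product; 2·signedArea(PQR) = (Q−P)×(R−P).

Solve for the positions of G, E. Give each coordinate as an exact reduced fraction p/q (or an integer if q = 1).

E = (-2/9, -35/9)
G = (-137/18, -241/36)

1. E_x = -2/9  [line -4/9·x + 20/9·y + 692/81 = 0 ∩ |ED|² = 104/81]
2. E_y = -35/9  [line -4/9·x + 20/9·y + 692/81 = 0 ∩ |ED|² = 104/81]
   → E = (-2/9, -35/9)
3. G_x = -137/18  [GD · EF = 6631/81 ∩ GE · AC = 27623/324]
4. G_y = -241/36  [GD · EF = 6631/81 ∩ GE · AC = 27623/324]
   → G = (-137/18, -241/36)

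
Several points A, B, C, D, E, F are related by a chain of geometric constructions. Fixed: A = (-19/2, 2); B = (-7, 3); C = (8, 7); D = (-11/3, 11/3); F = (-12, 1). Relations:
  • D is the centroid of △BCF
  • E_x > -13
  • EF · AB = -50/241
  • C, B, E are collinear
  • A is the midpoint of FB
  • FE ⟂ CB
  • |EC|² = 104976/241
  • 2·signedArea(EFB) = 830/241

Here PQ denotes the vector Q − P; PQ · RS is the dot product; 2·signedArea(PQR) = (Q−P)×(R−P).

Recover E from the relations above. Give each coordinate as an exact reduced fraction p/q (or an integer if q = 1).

E = (-2932/241, 391/241)

1. E_x = -2932/241  [C, B, E are collinear ∩ FE ⟂ CB]
2. E_y = 391/241  [C, B, E are collinear ∩ FE ⟂ CB]
   → E = (-2932/241, 391/241)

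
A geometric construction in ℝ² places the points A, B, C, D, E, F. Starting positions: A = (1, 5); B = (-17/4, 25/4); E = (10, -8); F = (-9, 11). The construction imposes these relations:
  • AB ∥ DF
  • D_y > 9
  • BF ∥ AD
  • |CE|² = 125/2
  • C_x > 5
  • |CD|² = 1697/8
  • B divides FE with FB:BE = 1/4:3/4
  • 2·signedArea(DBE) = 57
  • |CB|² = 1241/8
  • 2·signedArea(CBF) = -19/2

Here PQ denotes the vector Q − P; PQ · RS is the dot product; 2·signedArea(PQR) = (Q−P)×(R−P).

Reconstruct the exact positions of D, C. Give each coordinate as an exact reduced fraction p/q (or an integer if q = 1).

C = (11/2, -3/2)
D = (-15/4, 39/4)

1. D_x = -15/4  [AB ∥ DF ∩ BF ∥ AD]
2. D_y = 39/4  [AB ∥ DF ∩ BF ∥ AD]
   → D = (-15/4, 39/4)
3. C_x = 11/2  [line -19/4·x + -19/4·y + 19 = 0 ∩ |CD|² = 1697/8]
4. C_y = -3/2  [line -19/4·x + -19/4·y + 19 = 0 ∩ |CD|² = 1697/8]
   → C = (11/2, -3/2)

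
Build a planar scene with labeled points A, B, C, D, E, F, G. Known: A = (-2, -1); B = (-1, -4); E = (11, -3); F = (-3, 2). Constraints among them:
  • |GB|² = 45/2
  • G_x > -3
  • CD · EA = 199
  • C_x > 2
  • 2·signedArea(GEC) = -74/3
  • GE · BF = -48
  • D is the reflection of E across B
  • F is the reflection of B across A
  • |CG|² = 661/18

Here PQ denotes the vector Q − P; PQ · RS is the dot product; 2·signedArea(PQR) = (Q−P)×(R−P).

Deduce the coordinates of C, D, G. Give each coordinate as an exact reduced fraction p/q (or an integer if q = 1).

1. D_x = -13  [D is the reflection of E across B]
2. D_y = -5  [D is the reflection of E across B]
   → D = (-13, -5)
3. G_x = -5/2  [line 2·x + -6·y + 8 = 0 ∩ |GB|² = 45/2]
4. G_y = 1/2  [line 2·x + -6·y + 8 = 0 ∩ |GB|² = 45/2]
   → G = (-5/2, 1/2)
5. C_x = 8/3  [CD · EA = 199 ∩ 2·signedArea(GEC) = -74/3]
6. C_y = -8/3  [CD · EA = 199 ∩ 2·signedArea(GEC) = -74/3]
   → C = (8/3, -8/3)

C = (8/3, -8/3)
D = (-13, -5)
G = (-5/2, 1/2)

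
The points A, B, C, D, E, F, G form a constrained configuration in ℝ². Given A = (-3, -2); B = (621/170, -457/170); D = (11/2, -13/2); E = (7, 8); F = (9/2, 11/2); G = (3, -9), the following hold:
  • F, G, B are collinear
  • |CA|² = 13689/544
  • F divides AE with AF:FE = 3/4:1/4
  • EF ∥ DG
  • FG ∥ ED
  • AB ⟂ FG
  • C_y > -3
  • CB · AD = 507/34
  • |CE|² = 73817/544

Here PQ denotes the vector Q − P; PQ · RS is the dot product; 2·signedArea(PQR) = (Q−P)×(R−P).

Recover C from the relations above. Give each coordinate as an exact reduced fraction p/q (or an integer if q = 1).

C = (1353/680, -1711/680)

1. C_x = 1353/680  [line -17/2·x + 9/2·y + 480/17 = 0 ∩ |CA|² = 13689/544]
2. C_y = -1711/680  [line -17/2·x + 9/2·y + 480/17 = 0 ∩ |CA|² = 13689/544]
   → C = (1353/680, -1711/680)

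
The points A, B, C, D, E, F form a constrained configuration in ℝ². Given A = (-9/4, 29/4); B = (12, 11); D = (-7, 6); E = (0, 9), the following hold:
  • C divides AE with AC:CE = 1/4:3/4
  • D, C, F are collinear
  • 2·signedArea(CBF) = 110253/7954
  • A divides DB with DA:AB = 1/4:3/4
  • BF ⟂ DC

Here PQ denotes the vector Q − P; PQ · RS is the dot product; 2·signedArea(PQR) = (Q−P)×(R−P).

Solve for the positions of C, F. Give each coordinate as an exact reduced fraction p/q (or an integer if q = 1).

1. C_x = -27/16  [C divides AE with AC:CE = 1/4:3/4]
2. C_y = 123/16  [C divides AE with AC:CE = 1/4:3/4]
   → C = (-27/16, 123/16)
3. F_x = 46536/3977  [D, C, F are collinear ∩ BF ⟂ DC]
4. F_y = 47487/3977  [D, C, F are collinear ∩ BF ⟂ DC]
   → F = (46536/3977, 47487/3977)

C = (-27/16, 123/16)
F = (46536/3977, 47487/3977)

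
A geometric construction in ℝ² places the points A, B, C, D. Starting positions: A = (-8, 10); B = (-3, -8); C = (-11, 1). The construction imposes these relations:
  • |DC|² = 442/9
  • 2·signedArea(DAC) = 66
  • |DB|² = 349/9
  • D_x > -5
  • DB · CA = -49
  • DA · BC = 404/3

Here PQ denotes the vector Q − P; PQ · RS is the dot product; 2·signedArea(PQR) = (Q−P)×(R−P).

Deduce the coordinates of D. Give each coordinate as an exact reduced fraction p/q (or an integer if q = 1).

D = (-14/3, -2)

1. D_x = -14/3  [DB · CA = -49 ∩ DA · BC = 404/3]
2. D_y = -2  [DB · CA = -49 ∩ DA · BC = 404/3]
   → D = (-14/3, -2)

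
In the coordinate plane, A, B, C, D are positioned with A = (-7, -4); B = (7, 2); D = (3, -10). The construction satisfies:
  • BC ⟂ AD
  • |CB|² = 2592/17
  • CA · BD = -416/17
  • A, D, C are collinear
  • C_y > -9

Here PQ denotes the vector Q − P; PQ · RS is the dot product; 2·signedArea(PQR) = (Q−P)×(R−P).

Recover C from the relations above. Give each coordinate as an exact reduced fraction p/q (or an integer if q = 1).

1. C_x = 11/17  [A, D, C are collinear ∩ BC ⟂ AD]
2. C_y = -146/17  [A, D, C are collinear ∩ BC ⟂ AD]
   → C = (11/17, -146/17)

C = (11/17, -146/17)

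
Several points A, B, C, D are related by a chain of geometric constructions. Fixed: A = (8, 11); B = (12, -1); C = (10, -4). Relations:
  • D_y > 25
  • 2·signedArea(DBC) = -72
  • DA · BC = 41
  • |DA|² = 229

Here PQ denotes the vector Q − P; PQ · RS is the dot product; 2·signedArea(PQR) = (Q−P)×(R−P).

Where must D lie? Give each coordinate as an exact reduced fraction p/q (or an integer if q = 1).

1. D_x = 6  [DA · BC = 41 ∩ 2·signedArea(DBC) = -72]
2. D_y = 26  [DA · BC = 41 ∩ 2·signedArea(DBC) = -72]
   → D = (6, 26)

D = (6, 26)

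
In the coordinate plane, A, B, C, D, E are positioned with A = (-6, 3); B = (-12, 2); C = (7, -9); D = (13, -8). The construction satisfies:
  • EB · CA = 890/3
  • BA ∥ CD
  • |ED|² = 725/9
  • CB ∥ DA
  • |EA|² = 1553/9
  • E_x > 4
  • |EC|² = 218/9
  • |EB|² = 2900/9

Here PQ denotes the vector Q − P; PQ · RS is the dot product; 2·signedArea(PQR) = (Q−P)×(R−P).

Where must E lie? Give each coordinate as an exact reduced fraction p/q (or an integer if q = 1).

E = (14/3, -14/3)

1. E_x = 14/3  [line 13·x + -12·y + -350/3 = 0 ∩ |EA|² = 1553/9]
2. E_y = -14/3  [line 13·x + -12·y + -350/3 = 0 ∩ |EA|² = 1553/9]
   → E = (14/3, -14/3)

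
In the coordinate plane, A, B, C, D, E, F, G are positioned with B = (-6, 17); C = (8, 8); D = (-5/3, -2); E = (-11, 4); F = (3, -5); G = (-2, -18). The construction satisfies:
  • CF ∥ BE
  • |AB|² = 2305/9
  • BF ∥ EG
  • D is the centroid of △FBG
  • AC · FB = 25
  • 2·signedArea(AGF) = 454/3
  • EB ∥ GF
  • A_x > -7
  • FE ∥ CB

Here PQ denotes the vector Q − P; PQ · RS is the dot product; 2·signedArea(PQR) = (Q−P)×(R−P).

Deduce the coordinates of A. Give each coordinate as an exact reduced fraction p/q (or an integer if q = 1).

A = (-19/3, 1)

1. A_x = -19/3  [2·signedArea(AGF) = 454/3 ∩ AC · FB = 25]
2. A_y = 1  [2·signedArea(AGF) = 454/3 ∩ AC · FB = 25]
   → A = (-19/3, 1)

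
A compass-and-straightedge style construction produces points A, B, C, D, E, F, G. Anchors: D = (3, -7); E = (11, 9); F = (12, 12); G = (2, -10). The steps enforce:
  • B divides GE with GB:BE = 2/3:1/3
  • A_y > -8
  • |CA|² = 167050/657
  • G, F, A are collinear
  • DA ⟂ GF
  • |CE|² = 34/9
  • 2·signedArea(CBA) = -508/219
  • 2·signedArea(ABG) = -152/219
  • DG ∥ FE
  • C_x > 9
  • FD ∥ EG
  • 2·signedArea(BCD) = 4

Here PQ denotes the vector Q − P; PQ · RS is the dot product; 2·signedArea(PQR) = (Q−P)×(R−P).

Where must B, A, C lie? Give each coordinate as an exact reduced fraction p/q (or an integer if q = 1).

1. B_x = 8  [B divides GE with GB:BE = 2/3:1/3]
2. B_y = 8/3  [B divides GE with GB:BE = 2/3:1/3]
   → B = (8, 8/3)
3. A_x = 241/73  [G, F, A are collinear ∩ DA ⟂ GF]
4. A_y = -521/73  [G, F, A are collinear ∩ DA ⟂ GF]
   → A = (241/73, -521/73)
5. C_x = 10  [2·signedArea(CBA) = -508/219 ∩ 2·signedArea(BCD) = 4]
6. C_y = 22/3  [2·signedArea(CBA) = -508/219 ∩ 2·signedArea(BCD) = 4]
   → C = (10, 22/3)

A = (241/73, -521/73)
B = (8, 8/3)
C = (10, 22/3)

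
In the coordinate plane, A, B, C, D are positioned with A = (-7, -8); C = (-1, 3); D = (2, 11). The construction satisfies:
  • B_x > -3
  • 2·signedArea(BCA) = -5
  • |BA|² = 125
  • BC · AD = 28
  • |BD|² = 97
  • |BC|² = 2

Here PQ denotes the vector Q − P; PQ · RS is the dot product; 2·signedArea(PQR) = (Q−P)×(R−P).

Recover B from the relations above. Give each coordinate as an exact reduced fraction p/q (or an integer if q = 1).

B = (-2, 2)

1. B_x = -2  [2·signedArea(BCA) = -5 ∩ BC · AD = 28]
2. B_y = 2  [2·signedArea(BCA) = -5 ∩ BC · AD = 28]
   → B = (-2, 2)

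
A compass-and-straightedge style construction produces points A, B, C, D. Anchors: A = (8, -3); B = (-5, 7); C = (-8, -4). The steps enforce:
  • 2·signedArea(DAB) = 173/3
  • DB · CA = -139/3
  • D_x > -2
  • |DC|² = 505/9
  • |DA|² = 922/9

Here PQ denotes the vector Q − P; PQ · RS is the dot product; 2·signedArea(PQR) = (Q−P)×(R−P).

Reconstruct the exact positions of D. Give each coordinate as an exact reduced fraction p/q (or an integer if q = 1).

D = (-5/3, 0)

1. D_x = -5/3  [2·signedArea(DAB) = 173/3 ∩ DB · CA = -139/3]
2. D_y = 0  [2·signedArea(DAB) = 173/3 ∩ DB · CA = -139/3]
   → D = (-5/3, 0)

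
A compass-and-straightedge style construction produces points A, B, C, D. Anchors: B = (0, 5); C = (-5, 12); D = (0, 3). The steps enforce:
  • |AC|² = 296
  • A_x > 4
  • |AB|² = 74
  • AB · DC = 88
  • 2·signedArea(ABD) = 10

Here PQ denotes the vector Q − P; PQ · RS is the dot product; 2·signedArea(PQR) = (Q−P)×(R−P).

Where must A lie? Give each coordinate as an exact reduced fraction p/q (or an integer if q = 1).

A = (5, -2)

1. A_x = 5  [2·signedArea(ABD) = 10 ∩ AB · DC = 88]
2. A_y = -2  [2·signedArea(ABD) = 10 ∩ AB · DC = 88]
   → A = (5, -2)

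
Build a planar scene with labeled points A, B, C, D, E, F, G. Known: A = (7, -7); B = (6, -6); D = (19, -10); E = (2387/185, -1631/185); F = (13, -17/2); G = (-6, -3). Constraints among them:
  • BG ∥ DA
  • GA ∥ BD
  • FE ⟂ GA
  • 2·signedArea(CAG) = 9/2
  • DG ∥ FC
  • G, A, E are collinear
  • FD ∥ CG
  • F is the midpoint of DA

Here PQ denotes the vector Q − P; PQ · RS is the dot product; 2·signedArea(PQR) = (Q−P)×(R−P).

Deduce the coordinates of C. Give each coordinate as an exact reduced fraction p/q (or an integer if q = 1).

1. C_x = -12  [FD ∥ CG ∩ DG ∥ FC]
2. C_y = -3/2  [FD ∥ CG ∩ DG ∥ FC]
   → C = (-12, -3/2)

C = (-12, -3/2)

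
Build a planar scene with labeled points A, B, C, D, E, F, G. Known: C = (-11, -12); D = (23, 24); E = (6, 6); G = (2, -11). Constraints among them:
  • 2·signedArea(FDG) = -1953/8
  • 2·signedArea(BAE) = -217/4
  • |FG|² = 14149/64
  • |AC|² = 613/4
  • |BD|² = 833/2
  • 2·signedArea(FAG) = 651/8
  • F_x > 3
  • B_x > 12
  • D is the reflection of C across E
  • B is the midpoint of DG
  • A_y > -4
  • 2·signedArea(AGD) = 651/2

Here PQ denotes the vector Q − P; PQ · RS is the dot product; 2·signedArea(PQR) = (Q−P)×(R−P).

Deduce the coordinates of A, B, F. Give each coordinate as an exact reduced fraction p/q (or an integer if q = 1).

1. A_x = -5/2  [line -35·x + 21·y + -49/2 = 0 ∩ |AC|² = 613/4]
2. A_y = -3  [line -35·x + 21·y + -49/2 = 0 ∩ |AC|² = 613/4]
   → A = (-5/2, -3)
3. B_x = 25/2  [B is the midpoint of DG]
4. B_y = 13/2  [B is the midpoint of DG]
   → B = (25/2, 13/2)
5. F_x = 31/8  [2·signedArea(FDG) = -1953/8 ∩ 2·signedArea(FAG) = 651/8]
6. F_y = 15/4  [2·signedArea(FDG) = -1953/8 ∩ 2·signedArea(FAG) = 651/8]
   → F = (31/8, 15/4)

A = (-5/2, -3)
B = (25/2, 13/2)
F = (31/8, 15/4)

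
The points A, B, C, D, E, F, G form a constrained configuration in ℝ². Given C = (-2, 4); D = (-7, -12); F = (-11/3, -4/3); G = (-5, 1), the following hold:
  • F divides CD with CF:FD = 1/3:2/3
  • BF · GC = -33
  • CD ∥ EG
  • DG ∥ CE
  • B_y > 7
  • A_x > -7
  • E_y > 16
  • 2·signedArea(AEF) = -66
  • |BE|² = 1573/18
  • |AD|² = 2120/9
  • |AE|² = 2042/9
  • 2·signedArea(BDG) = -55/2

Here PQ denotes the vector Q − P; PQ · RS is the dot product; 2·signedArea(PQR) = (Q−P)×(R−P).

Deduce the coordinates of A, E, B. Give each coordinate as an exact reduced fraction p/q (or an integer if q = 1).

1. E_x = 0  [CD ∥ EG ∩ DG ∥ CE]
2. E_y = 17  [CD ∥ EG ∩ DG ∥ CE]
   → E = (0, 17)
3. B_x = -11/6  [2·signedArea(BDG) = -55/2 ∩ BF · GC = -33]
4. B_y = 47/6  [2·signedArea(BDG) = -55/2 ∩ BF · GC = -33]
   → B = (-11/6, 47/6)
5. A_x = -19/3  [line 55/3·x + -11/3·y + 385/3 = 0 ∩ |AD|² = 2120/9]
6. A_y = 10/3  [line 55/3·x + -11/3·y + 385/3 = 0 ∩ |AD|² = 2120/9]
   → A = (-19/3, 10/3)

A = (-19/3, 10/3)
B = (-11/6, 47/6)
E = (0, 17)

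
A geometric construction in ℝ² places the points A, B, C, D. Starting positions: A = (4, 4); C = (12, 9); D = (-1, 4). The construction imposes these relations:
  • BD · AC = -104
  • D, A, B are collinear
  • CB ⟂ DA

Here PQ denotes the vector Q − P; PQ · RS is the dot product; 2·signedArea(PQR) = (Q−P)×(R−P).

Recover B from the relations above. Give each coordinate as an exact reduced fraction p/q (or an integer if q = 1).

1. B_x = 12  [D, A, B are collinear ∩ CB ⟂ DA]
2. B_y = 4  [D, A, B are collinear ∩ CB ⟂ DA]
   → B = (12, 4)

B = (12, 4)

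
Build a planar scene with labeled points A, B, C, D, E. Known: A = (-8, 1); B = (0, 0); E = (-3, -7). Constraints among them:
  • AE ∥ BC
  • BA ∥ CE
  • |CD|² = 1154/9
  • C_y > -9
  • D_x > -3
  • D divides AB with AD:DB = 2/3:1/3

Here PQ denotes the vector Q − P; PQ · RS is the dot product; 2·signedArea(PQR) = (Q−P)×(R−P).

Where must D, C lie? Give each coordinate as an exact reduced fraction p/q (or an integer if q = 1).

C = (5, -8)
D = (-8/3, 1/3)

1. D_x = -8/3  [D divides AB with AD:DB = 2/3:1/3]
2. D_y = 1/3  [D divides AB with AD:DB = 2/3:1/3]
   → D = (-8/3, 1/3)
3. C_x = 5  [BA ∥ CE ∩ AE ∥ BC]
4. C_y = -8  [BA ∥ CE ∩ AE ∥ BC]
   → C = (5, -8)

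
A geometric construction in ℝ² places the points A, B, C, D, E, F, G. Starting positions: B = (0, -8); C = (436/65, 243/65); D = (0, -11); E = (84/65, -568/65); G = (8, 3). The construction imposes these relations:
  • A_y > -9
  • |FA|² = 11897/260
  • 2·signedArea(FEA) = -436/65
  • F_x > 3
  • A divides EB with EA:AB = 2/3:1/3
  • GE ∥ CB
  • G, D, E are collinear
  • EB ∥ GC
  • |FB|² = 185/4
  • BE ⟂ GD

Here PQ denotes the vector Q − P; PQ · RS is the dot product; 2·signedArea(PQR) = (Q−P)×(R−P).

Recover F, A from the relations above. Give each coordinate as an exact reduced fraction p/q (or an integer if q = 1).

A = (28/65, -536/65)
F = (4, -5/2)

1. A_x = 28/65  [A divides EB with EA:AB = 2/3:1/3]
2. A_y = -536/65  [A divides EB with EA:AB = 2/3:1/3]
   → A = (28/65, -536/65)
3. F_x = 4  [line -32/65·x + -56/65·y + -12/65 = 0 ∩ |FB|² = 185/4]
4. F_y = -5/2  [line -32/65·x + -56/65·y + -12/65 = 0 ∩ |FB|² = 185/4]
   → F = (4, -5/2)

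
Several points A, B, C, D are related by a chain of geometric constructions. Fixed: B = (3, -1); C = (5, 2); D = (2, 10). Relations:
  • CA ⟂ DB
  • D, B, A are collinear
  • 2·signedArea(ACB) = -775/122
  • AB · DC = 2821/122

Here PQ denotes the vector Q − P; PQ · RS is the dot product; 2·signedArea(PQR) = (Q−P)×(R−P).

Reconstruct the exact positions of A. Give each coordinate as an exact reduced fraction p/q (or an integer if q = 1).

A = (335/122, 219/122)

1. A_x = 335/122  [D, B, A are collinear ∩ CA ⟂ DB]
2. A_y = 219/122  [D, B, A are collinear ∩ CA ⟂ DB]
   → A = (335/122, 219/122)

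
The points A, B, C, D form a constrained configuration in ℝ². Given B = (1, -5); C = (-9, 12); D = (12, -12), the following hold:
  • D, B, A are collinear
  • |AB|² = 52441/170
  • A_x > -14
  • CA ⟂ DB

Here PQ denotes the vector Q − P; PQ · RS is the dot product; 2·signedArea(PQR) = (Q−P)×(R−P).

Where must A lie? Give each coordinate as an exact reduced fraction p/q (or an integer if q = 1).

A = (-2349/170, 753/170)

1. A_x = -2349/170  [D, B, A are collinear ∩ CA ⟂ DB]
2. A_y = 753/170  [D, B, A are collinear ∩ CA ⟂ DB]
   → A = (-2349/170, 753/170)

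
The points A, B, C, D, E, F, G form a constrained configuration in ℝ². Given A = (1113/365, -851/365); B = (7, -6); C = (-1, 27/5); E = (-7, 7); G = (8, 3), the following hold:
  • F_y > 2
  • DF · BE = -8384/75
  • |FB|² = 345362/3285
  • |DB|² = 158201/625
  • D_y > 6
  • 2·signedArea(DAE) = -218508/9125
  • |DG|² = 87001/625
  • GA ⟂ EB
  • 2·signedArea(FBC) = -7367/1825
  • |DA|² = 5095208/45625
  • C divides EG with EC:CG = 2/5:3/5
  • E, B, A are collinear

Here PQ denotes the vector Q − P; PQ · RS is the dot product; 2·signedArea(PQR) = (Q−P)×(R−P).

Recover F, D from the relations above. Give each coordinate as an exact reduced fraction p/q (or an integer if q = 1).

1. F_x = 1478/1095  [line -57/5·x + -8·y + 65402/1825 = 0 ∩ |FB|² = 345362/3285]
2. F_y = 933/365  [line -57/5·x + -8·y + 65402/1825 = 0 ∩ |FB|² = 345362/3285]
   → F = (1478/1095, 933/365)
3. D_x = -17/5  [2·signedArea(DAE) = -218508/9125 ∩ DF · BE = -8384/75]
4. D_y = 151/25  [2·signedArea(DAE) = -218508/9125 ∩ DF · BE = -8384/75]
   → D = (-17/5, 151/25)

D = (-17/5, 151/25)
F = (1478/1095, 933/365)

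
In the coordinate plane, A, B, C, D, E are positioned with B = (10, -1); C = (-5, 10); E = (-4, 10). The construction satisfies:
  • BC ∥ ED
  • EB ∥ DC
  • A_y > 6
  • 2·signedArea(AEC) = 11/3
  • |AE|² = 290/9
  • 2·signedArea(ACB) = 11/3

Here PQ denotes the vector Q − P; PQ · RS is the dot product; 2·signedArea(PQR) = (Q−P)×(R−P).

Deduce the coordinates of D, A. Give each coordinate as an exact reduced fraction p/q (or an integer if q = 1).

1. D_x = -19  [EB ∥ DC ∩ BC ∥ ED]
2. D_y = 21  [EB ∥ DC ∩ BC ∥ ED]
   → D = (-19, 21)
3. A_x = 1/3  [2·signedArea(ACB) = 11/3 ∩ 2·signedArea(AEC) = 11/3]
4. A_y = 19/3  [2·signedArea(ACB) = 11/3 ∩ 2·signedArea(AEC) = 11/3]
   → A = (1/3, 19/3)

A = (1/3, 19/3)
D = (-19, 21)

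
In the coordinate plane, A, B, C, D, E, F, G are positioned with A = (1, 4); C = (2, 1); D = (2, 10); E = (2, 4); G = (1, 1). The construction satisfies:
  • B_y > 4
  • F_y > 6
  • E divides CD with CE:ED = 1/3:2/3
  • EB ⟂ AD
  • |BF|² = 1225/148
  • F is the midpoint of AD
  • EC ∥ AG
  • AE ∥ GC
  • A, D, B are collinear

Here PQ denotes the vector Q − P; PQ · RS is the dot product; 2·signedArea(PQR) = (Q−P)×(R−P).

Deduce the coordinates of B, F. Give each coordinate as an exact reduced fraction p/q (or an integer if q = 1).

B = (38/37, 154/37)
F = (3/2, 7)

1. B_x = 38/37  [A, D, B are collinear ∩ EB ⟂ AD]
2. B_y = 154/37  [A, D, B are collinear ∩ EB ⟂ AD]
   → B = (38/37, 154/37)
3. F_x = 3/2  [F is the midpoint of AD]
4. F_y = 7  [F is the midpoint of AD]
   → F = (3/2, 7)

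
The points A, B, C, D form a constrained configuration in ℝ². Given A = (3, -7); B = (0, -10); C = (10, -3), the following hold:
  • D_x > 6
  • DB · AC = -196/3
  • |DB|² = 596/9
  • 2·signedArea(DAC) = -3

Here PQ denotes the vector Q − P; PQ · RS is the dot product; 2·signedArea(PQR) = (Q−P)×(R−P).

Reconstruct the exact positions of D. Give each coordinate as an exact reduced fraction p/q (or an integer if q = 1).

D = (20/3, -16/3)

1. D_x = 20/3  [2·signedArea(DAC) = -3 ∩ DB · AC = -196/3]
2. D_y = -16/3  [2·signedArea(DAC) = -3 ∩ DB · AC = -196/3]
   → D = (20/3, -16/3)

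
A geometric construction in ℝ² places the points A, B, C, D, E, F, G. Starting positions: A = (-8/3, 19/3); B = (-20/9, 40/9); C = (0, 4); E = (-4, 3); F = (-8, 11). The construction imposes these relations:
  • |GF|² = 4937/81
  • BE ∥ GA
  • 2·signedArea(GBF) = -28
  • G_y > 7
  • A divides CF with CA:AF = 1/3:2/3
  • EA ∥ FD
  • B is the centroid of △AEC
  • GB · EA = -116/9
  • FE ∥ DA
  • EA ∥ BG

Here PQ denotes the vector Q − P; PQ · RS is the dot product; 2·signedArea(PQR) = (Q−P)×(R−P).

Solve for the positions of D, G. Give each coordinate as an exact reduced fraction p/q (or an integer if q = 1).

D = (-20/3, 43/3)
G = (-8/9, 70/9)

1. D_x = -20/3  [FE ∥ DA ∩ EA ∥ FD]
2. D_y = 43/3  [FE ∥ DA ∩ EA ∥ FD]
   → D = (-20/3, 43/3)
3. G_x = -8/9  [BE ∥ GA ∩ EA ∥ BG]
4. G_y = 70/9  [BE ∥ GA ∩ EA ∥ BG]
   → G = (-8/9, 70/9)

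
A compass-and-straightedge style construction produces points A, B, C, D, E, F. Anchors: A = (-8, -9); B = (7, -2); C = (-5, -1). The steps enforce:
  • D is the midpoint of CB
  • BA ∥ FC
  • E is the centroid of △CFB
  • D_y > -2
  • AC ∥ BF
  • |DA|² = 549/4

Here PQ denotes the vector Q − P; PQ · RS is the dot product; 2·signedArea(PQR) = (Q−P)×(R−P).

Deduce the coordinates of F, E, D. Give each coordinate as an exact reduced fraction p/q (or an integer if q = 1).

D = (1, -3/2)
E = (4, 1)
F = (10, 6)

1. F_x = 10  [BA ∥ FC ∩ AC ∥ BF]
2. F_y = 6  [BA ∥ FC ∩ AC ∥ BF]
   → F = (10, 6)
3. E_x = 4  [E is the centroid of △CFB]
4. E_y = 1  [E is the centroid of △CFB]
   → E = (4, 1)
5. D_x = 1  [D is the midpoint of CB]
6. D_y = -3/2  [D is the midpoint of CB]
   → D = (1, -3/2)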